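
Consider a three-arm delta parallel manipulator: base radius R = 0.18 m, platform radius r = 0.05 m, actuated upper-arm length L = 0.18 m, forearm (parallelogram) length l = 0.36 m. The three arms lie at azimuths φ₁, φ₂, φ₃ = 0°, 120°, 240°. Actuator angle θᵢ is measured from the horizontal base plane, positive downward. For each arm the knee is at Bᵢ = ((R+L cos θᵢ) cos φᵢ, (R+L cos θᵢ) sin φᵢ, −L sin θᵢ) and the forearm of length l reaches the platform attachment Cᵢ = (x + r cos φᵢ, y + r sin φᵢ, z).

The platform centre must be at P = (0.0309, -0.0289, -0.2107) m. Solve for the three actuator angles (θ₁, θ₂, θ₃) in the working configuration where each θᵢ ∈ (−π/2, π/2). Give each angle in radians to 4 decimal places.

θ₁ = -0.0872, θ₂ = 0.4361, θ₃ = 0.0869

arm 1 (φ=0.0°): x'=0.0309, y'=-0.0289
  e−x'=0.0991;  (l²−L²−(e−x')²−y'²−z²)/2L = 0.1171
  √(A²+B²)=0.2328;  θ1 = -1.1312+1.0439 ≈ -0.0872
φ2=120.0° → target in arm frame (-0.0405, -0.0123)
  A cos θ + B sin θ = C:  0.1705·cos θ + -0.2107·sin θ = 0.0655
  √(A²+B²)=0.2710;  θ2 = -0.8905+1.3266 ≈ 0.4361
φ3=240.0° → target in arm frame (0.0096, 0.0412)
  e−x'=0.1204;  (l²−L²−(e−x')²−y'²−z²)/2L = 0.1017
  √(A²+B²)=0.2427;  θ3 = -1.0516+1.1385 ≈ 0.0869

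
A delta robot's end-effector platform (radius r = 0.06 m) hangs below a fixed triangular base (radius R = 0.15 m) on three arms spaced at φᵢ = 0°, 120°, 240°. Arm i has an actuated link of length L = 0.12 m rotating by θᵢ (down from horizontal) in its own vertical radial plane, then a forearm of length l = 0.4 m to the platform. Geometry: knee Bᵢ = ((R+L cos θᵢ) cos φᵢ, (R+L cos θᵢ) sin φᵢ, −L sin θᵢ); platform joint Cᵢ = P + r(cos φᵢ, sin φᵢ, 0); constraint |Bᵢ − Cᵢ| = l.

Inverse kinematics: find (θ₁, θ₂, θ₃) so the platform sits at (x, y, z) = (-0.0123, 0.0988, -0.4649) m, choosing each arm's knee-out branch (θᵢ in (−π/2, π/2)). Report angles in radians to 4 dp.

θ₁ = 1.1346, θ₂ = 0.6982, θ₃ = 1.3966

φ1=0.0° → target in arm frame (-0.0123, 0.0988)
  A=0.1023, B=-0.4649, C=(l²−L²−A²−y'²−z²)/(2L)=-0.3782
  θ1 = atan2(B,A) + arccos(C/0.4760) = 1.1346
arm 2 (φ=120.0°): x'=0.0917, y'=-0.0387
  e−x'=-0.0017;  (l²−L²−(e−x')²−y'²−z²)/2L = -0.3002
  √(A²+B²)=0.4649;  θ2 = -1.5745+2.2726 ≈ 0.6982
rotate P by −φ3: (-0.0794, -0.0601, -0.4649)
  e−x'=0.1694;  (l²−L²−(e−x')²−y'²−z²)/2L = -0.4285
  θ3 = atan2(B,A) + arccos(C/0.4948) = 1.3966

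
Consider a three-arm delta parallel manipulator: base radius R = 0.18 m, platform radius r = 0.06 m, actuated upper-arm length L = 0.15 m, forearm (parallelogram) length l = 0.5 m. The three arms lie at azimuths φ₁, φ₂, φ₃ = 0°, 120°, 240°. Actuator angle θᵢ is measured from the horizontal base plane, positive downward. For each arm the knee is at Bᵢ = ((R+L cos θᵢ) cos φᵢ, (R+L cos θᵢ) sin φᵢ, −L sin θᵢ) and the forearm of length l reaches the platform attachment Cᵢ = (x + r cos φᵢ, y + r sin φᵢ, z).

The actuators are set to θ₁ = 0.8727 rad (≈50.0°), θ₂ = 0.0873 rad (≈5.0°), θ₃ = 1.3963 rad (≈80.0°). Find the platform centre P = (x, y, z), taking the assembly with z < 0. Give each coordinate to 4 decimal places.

φ1=0.0°: virtual centre (0.2164, 0.0000, -0.1149), radius l
arm 2 at φ=120.0°: (R−r)+L cos θ2 = 0.2694;  S2 = (-0.1347, 0.2333, -0.0131)
S3 = (0.1460·cos240.0°, 0.1460·sin240.0°, -0.1477) = (-0.0730, -0.1265, -0.1477)
subtract pairs → two planes through P
[-0.7023 0.4667 0.2037]·P = 0.0127;  [-0.5789 -0.2530 -0.0656]·P = -0.0169
Cramer: x(z) = 0.0104+0.0467z;  y(z) = 0.0429-0.3662z
sphere 1 gives Az²+Bz+C=0 with A=1.1363, B=0.1791, C=-0.1925;  B²−4AC=0.9071;  roots -0.4979, 0.3403;  negative root z = -0.4979
x = -0.0128, y = 0.2253

(-0.0128, 0.2253, -0.4979)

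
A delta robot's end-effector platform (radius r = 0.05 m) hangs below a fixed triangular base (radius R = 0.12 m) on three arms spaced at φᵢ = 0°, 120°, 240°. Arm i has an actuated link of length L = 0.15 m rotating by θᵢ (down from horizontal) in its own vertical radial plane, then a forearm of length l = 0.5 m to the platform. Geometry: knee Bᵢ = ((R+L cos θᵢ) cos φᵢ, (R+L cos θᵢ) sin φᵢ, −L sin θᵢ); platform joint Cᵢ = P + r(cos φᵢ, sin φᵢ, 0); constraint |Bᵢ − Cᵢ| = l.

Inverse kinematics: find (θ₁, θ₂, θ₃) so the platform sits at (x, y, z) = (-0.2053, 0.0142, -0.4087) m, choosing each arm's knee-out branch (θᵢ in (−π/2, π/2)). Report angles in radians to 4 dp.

φ1=0.0° → target in arm frame (-0.2053, 0.0142)
  A cos θ + B sin θ = C:  0.2753·cos θ + -0.4087·sin θ = -0.0518
  √(A²+B²)=0.4928;  θ1 = -0.9780+1.6760 ≈ 0.6980
φ2=120.0° → target in arm frame (0.1149, 0.1707)
  A cos θ + B sin θ = C:  -0.0449·cos θ + -0.4087·sin θ = 0.0977
  √(A²+B²)=0.4112;  θ2 = -1.6803+1.3309 ≈ -0.3494
φ3=240.0° → target in arm frame (0.0904, -0.1849)
  A=-0.0204, B=-0.4087, C=(l²−L²−A²−y'²−z²)/(2L)=0.0862
  √(A²+B²)=0.4092;  θ3 = -1.6206+1.3585 ≈ -0.2620

θ₁ = 0.6980, θ₂ = -0.3494, θ₃ = -0.2620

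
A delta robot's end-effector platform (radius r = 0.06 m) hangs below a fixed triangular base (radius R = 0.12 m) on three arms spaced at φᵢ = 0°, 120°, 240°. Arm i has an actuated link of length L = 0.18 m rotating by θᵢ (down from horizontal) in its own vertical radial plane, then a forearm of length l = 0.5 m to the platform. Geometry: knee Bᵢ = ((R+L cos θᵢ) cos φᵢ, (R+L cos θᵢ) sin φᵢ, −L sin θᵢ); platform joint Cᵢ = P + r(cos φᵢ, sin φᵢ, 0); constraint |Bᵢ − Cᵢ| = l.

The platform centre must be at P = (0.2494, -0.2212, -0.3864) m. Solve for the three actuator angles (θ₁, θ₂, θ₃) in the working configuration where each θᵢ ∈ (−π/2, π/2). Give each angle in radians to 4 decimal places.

θ₁ = -0.3490, θ₂ = 1.2217, θ₃ = 0.2620

arm 1 (φ=0.0°): x'=0.2494, y'=-0.2212
  A=-0.1894, B=-0.3864, C=(l²−L²−A²−y'²−z²)/(2L)=-0.0459
  γ=atan2(-0.3864,-0.1894)=-2.0265;  ψ=arccos(-0.1066)=1.6776;  θ1=γ+ψ≈-0.3490
φ2=120.0° → target in arm frame (-0.3163, -0.1054)
  A cos θ + B sin θ = C:  0.3763·cos θ + -0.3864·sin θ = -0.2344
  γ=atan2(-0.3864,0.3763)=-0.7987;  ψ=arccos(-0.4346)=2.0204;  θ2=γ+ψ≈1.2217
arm 3 (φ=240.0°): x'=0.0669, y'=0.3266
  e−x'=-0.0069;  (l²−L²−(e−x')²−y'²−z²)/2L = -0.1067
  √(A²+B²)=0.3865;  θ3 = -1.5886+1.8505 ≈ 0.2620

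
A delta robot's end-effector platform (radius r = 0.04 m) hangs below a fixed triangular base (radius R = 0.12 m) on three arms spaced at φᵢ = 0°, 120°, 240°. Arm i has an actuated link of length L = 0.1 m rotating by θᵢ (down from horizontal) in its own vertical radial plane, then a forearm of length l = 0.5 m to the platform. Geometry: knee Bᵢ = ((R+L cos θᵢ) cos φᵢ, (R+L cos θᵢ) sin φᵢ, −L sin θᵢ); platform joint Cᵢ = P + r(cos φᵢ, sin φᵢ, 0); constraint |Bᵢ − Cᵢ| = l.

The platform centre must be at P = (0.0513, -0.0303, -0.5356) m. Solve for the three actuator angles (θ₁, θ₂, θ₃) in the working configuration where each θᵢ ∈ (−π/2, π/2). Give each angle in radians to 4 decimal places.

θ₁ = 0.5238, θ₂ = 0.8728, θ₃ = 0.6985

rotate P by −φ1: (0.0513, -0.0303, -0.5356)
  A=0.0287, B=-0.5356, C=(l²−L²−A²−y'²−z²)/(2L)=-0.2430
  γ=atan2(-0.5356,0.0287)=-1.5173;  ψ=arccos(-0.4531)=2.0411;  θ1=γ+ψ≈0.5238
φ2=120.0° → target in arm frame (-0.0519, -0.0293)
  e−x'=0.1319;  (l²−L²−(e−x')²−y'²−z²)/2L = -0.3256
  √(A²+B²)=0.5516;  θ2 = -1.3294+2.2022 ≈ 0.8728
φ3=240.0° → target in arm frame (0.0006, 0.0596)
  A cos θ + B sin θ = C:  0.0794·cos θ + -0.5356·sin θ = -0.2836
  √(A²+B²)=0.5415;  θ3 = -1.4236+2.1221 ≈ 0.6985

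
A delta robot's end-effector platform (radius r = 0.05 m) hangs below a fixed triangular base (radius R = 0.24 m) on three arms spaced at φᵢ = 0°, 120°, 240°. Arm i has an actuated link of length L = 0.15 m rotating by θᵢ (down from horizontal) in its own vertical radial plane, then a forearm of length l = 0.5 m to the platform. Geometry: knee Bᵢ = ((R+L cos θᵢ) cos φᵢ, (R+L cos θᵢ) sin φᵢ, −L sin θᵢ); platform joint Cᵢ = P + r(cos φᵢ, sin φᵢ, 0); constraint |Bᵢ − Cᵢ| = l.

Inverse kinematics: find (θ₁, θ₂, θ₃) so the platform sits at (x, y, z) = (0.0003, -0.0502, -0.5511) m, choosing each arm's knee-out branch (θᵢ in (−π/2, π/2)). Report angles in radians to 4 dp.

θ₁ = 1.0471, θ₂ = 1.2219, θ₃ = 0.8727

φ1=0.0° → target in arm frame (0.0003, -0.0502)
  A cos θ + B sin θ = C:  0.1897·cos θ + -0.5511·sin θ = -0.3824
  √(A²+B²)=0.5828;  θ1 = -1.2393+2.2864 ≈ 1.0471
rotate P by −φ2: (-0.0436, 0.0248, -0.5511)
  A=0.2336, B=-0.5511, C=(l²−L²−A²−y'²−z²)/(2L)=-0.4380
  γ=atan2(-0.5511,0.2336)=-1.1698;  ψ=arccos(-0.7318)=2.3917;  θ2=γ+ψ≈1.2219
arm 3 (φ=240.0°): x'=0.0433, y'=0.0254
  e−x'=0.1467;  (l²−L²−(e−x')²−y'²−z²)/2L = -0.3279
  √(A²+B²)=0.5703;  θ3 = -1.3107+2.1834 ≈ 0.8727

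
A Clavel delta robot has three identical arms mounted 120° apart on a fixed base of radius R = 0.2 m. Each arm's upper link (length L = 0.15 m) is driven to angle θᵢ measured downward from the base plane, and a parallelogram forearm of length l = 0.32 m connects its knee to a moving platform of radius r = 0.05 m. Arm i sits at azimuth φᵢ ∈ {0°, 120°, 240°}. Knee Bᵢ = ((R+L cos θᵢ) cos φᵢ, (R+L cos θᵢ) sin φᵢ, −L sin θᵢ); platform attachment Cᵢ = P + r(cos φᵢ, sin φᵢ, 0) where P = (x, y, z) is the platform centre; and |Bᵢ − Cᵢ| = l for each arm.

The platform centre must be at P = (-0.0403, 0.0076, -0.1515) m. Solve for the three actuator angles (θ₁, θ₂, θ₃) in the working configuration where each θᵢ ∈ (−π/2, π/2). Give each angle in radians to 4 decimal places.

φ1=0.0° → target in arm frame (-0.0403, 0.0076)
  A cos θ + B sin θ = C:  0.1903·cos θ + -0.1515·sin θ = 0.0689
  √(A²+B²)=0.2432;  θ1 = -0.6724+1.2835 ≈ 0.6112
φ2=120.0° → target in arm frame (0.0267, 0.0311)
  e−x'=0.1233;  (l²−L²−(e−x')²−y'²−z²)/2L = 0.1360
  θ2 = atan2(B,A) + arccos(C/0.1953) = -0.0869
rotate P by −φ3: (0.0136, -0.0387, -0.1515)
  e−x'=0.1364;  (l²−L²−(e−x')²−y'²−z²)/2L = 0.1228
  θ3 = atan2(B,A) + arccos(C/0.2039) = 0.0868

θ₁ = 0.6112, θ₂ = -0.0869, θ₃ = 0.0868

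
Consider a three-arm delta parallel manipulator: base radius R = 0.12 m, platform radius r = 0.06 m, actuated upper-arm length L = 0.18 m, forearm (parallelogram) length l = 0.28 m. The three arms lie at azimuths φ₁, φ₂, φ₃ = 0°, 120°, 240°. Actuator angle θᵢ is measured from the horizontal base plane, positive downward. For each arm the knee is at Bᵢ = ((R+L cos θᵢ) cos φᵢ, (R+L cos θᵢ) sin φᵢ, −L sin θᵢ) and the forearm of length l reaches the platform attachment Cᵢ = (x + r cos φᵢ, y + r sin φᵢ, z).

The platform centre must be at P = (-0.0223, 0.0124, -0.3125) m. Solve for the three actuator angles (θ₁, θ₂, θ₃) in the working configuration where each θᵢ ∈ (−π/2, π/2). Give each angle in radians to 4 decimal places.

arm 1 (φ=0.0°): x'=-0.0223, y'=0.0124
  A=0.0823, B=-0.3125, C=(l²−L²−A²−y'²−z²)/(2L)=-0.1627
  γ=atan2(-0.3125,0.0823)=-1.3133;  ψ=arccos(-0.5036)=2.0985;  θ1=γ+ψ≈0.7852
arm 2 (φ=120.0°): x'=0.0219, y'=0.0131
  A cos θ + B sin θ = C:  0.0381·cos θ + -0.3125·sin θ = -0.1480
  γ=atan2(-0.3125,0.0381)=-1.4494;  ψ=arccos(-0.4701)=2.0602;  θ2=γ+ψ≈0.6108
arm 3 (φ=240.0°): x'=0.0004, y'=-0.0255
  A=0.0596, B=-0.3125, C=(l²−L²−A²−y'²−z²)/(2L)=-0.1552
  √(A²+B²)=0.3181;  θ3 = -1.3824+2.0803 ≈ 0.6979

θ₁ = 0.7852, θ₂ = 0.6108, θ₃ = 0.6979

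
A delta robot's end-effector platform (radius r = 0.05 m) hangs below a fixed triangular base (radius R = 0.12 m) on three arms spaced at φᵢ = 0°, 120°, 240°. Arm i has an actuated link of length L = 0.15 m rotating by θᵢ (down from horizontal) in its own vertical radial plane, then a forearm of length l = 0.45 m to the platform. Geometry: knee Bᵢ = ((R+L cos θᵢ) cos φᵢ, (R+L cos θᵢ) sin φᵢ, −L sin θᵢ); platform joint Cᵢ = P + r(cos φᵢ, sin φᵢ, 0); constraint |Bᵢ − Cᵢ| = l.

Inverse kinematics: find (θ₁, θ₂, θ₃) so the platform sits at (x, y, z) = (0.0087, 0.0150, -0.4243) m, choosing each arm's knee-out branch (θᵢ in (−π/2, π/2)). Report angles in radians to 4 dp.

θ₁ = 0.1747, θ₂ = 0.1749, θ₃ = 0.2620

φ1=0.0° → target in arm frame (0.0087, 0.0150)
  e−x'=0.0613;  (l²−L²−(e−x')²−y'²−z²)/2L = -0.0134
  √(A²+B²)=0.4287;  θ1 = -1.4273+1.6020 ≈ 0.1747
rotate P by −φ2: (0.0086, -0.0150, -0.4243)
  e−x'=0.0614;  (l²−L²−(e−x')²−y'²−z²)/2L = -0.0134
  γ=atan2(-0.4243,0.0614)=-1.4272;  ψ=arccos(-0.0313)=1.6021;  θ2=γ+ψ≈0.1749
φ3=240.0° → target in arm frame (-0.0173, 0.0000)
  A cos θ + B sin θ = C:  0.0873·cos θ + -0.4243·sin θ = -0.0255
  θ3 = atan2(B,A) + arccos(C/0.4332) = 0.2620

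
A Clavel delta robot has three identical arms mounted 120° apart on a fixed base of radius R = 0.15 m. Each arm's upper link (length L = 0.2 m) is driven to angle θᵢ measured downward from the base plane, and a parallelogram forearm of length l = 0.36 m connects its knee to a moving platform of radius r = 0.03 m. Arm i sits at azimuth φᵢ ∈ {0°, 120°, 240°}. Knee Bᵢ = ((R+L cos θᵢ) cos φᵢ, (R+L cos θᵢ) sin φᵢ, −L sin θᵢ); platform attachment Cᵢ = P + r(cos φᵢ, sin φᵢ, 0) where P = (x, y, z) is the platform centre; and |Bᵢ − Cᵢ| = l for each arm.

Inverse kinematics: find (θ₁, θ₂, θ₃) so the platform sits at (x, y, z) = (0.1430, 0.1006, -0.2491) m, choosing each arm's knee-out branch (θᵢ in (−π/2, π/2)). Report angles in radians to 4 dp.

φ1=0.0° → target in arm frame (0.1430, 0.1006)
  A cos θ + B sin θ = C:  -0.0230·cos θ + -0.2491·sin θ = 0.0422
  θ1 = atan2(B,A) + arccos(C/0.2502) = -0.2618
rotate P by −φ2: (0.0156, -0.1741, -0.2491)
  e−x'=0.1044;  (l²−L²−(e−x')²−y'²−z²)/2L = -0.0342
  θ2 = atan2(B,A) + arccos(C/0.2701) = 0.5237
φ3=240.0° → target in arm frame (-0.1586, 0.0735)
  e−x'=0.2786;  (l²−L²−(e−x')²−y'²−z²)/2L = -0.1387
  θ3 = atan2(B,A) + arccos(C/0.3737) = 1.2216

θ₁ = -0.2618, θ₂ = 0.5237, θ₃ = 1.2216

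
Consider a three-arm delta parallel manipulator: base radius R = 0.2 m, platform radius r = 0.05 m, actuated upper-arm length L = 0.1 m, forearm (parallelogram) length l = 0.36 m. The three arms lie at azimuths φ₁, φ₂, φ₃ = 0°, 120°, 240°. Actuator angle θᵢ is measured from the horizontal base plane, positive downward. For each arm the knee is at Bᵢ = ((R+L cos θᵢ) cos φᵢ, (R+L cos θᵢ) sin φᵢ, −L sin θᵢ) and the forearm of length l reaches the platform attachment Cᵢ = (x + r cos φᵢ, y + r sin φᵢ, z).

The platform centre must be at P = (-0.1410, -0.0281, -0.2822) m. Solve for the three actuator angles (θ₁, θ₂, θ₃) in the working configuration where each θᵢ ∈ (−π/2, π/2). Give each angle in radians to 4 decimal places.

φ1=0.0° → target in arm frame (-0.1410, -0.0281)
  A=0.2910, B=-0.2822, C=(l²−L²−A²−y'²−z²)/(2L)=-0.2275
  γ=atan2(-0.2822,0.2910)=-0.7700;  ψ=arccos(-0.5613)=2.1668;  θ1=γ+ψ≈1.3967
rotate P by −φ2: (0.0462, 0.1362, -0.2822)
  A cos θ + B sin θ = C:  0.1038·cos θ + -0.2822·sin θ = 0.0532
  γ=atan2(-0.2822,0.1038)=-1.2182;  ψ=arccos(0.1770)=1.3929;  θ2=γ+ψ≈0.1747
φ3=240.0° → target in arm frame (0.0948, -0.1081)
  e−x'=0.0552;  (l²−L²−(e−x')²−y'²−z²)/2L = 0.1262
  θ3 = atan2(B,A) + arccos(C/0.2875) = -0.2614

θ₁ = 1.3967, θ₂ = 0.1747, θ₃ = -0.2614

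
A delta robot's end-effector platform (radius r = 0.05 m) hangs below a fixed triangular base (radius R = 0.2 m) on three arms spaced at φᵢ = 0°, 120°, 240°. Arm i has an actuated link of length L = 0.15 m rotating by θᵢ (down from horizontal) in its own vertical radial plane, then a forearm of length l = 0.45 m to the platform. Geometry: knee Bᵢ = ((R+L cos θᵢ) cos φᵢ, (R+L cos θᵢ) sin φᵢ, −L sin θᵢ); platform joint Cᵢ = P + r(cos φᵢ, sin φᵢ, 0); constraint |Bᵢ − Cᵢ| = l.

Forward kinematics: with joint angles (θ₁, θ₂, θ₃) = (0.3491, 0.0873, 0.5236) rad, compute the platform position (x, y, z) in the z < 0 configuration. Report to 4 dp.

S1 = (0.2910·cos0.0°, 0.2910·sin0.0°, -0.0513) = (0.2910, 0.0000, -0.0513)
φ2=120.0°: virtual centre (-0.1497, 0.2593, -0.0131), radius l
φ3=240.0°: virtual centre (-0.1400, -0.2424, -0.0750), radius l
eliminate P² terms by subtracting sphere 1 from 2 and 3
linear system: -0.8813x+0.5186y = 0.0025−0.0765z; -0.8618x+-0.4848y = -0.0033−-0.0474z
det = 0.8742;  x = 0.0006+0.0143z,  y = 0.0058+-0.1231z
quadratic in z: (1.0154)z²+(0.0929)z+(-0.1155)=0, √Δ=0.6912 → z ∈ {-0.3861, 0.2946}; z = -0.3861 (taking z<0)
x = -0.0050, y = 0.0534

(-0.0050, 0.0534, -0.3861)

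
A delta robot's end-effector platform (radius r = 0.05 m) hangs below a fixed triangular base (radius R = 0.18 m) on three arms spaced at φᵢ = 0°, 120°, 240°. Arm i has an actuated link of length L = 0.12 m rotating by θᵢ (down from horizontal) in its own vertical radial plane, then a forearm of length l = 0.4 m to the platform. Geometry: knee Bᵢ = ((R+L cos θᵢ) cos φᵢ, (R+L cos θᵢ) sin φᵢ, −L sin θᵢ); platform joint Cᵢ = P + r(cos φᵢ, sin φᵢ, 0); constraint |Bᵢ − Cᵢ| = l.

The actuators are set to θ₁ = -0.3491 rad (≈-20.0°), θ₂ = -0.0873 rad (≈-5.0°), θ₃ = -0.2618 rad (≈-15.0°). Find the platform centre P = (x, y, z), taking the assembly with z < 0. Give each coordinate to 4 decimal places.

(0.0141, -0.0126, -0.2869)

φ1=0.0°: virtual centre (0.2428, 0.0000, 0.0410), radius l
φ2=120.0°: virtual centre (-0.1248, 0.2161, 0.0105), radius l
arm 3 at φ=240.0°: ρ3 = 0.2459;  S3 = (-0.1230, -0.2130, 0.0311)
subtract pairs → two planes through P
[-0.7351 0.4322 -0.0612]·P = 0.0018;  [-0.7314 -0.4259 -0.0200]·P = 0.0008
Cramer: x(z) = -0.0018-0.0551z;  y(z) = 0.0011+0.0478z
into |P−S₁|² = l²: 1.0053z² + -0.0550z + -0.0985 = 0;  Δ = 0.3992;  z = -0.2869 or 0.3416 → z<0 root = -0.2869
x = 0.0141, y = -0.0126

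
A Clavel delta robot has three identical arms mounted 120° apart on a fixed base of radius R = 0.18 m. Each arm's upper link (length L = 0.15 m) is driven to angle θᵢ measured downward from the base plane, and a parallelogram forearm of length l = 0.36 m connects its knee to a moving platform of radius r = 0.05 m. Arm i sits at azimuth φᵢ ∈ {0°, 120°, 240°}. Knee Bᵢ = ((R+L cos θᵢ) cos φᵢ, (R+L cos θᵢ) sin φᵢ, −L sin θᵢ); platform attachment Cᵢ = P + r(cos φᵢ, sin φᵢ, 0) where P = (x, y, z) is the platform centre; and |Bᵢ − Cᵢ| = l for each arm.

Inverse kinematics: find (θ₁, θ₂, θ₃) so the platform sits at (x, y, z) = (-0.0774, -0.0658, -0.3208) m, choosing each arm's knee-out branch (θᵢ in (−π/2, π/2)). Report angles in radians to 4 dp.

θ₁ = 0.9600, θ₂ = 0.6982, θ₃ = 0.0875

φ1=0.0° → target in arm frame (-0.0774, -0.0658)
  A cos θ + B sin θ = C:  0.2074·cos θ + -0.3208·sin θ = -0.1439
  γ=atan2(-0.3208,0.2074)=-0.9969;  ψ=arccos(-0.3766)=1.9569;  θ1=γ+ψ≈0.9600
φ2=120.0° → target in arm frame (-0.0183, 0.0999)
  A cos θ + B sin θ = C:  0.1483·cos θ + -0.3208·sin θ = -0.0926
  √(A²+B²)=0.3534;  θ2 = -1.1378+1.8360 ≈ 0.6982
rotate P by −φ3: (0.0957, -0.0341, -0.3208)
  A=0.0343, B=-0.3208, C=(l²−L²−A²−y'²−z²)/(2L)=0.0061
  √(A²+B²)=0.3226;  θ3 = -1.4642+1.5517 ≈ 0.0875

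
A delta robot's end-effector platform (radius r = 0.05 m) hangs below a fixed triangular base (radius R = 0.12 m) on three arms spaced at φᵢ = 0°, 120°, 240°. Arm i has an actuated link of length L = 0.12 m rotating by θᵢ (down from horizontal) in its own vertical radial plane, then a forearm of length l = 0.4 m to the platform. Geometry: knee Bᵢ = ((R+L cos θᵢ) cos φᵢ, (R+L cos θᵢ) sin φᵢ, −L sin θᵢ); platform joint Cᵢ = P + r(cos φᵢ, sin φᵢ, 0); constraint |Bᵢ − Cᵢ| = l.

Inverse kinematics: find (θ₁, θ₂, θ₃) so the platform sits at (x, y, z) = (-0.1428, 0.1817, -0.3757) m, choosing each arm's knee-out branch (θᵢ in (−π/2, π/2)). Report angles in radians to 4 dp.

rotate P by −φ1: (-0.1428, 0.1817, -0.3757)
  e−x'=0.2128;  (l²−L²−(e−x')²−y'²−z²)/2L = -0.3077
  √(A²+B²)=0.4318;  θ1 = -1.0554+2.3641 ≈ 1.3086
rotate P by −φ2: (0.2288, 0.0328, -0.3757)
  A cos θ + B sin θ = C:  -0.1588·cos θ + -0.3757·sin θ = -0.0910
  γ=atan2(-0.3757,-0.1588)=-1.9706;  ψ=arccos(-0.2230)=1.7957;  θ2=γ+ψ≈-0.1749
rotate P by −φ3: (-0.0860, -0.2145, -0.3757)
  e−x'=0.1560;  (l²−L²−(e−x')²−y'²−z²)/2L = -0.2745
  √(A²+B²)=0.4068;  θ3 = -1.1773+2.3117 ≈ 1.1343

θ₁ = 1.3086, θ₂ = -0.1749, θ₃ = 1.1343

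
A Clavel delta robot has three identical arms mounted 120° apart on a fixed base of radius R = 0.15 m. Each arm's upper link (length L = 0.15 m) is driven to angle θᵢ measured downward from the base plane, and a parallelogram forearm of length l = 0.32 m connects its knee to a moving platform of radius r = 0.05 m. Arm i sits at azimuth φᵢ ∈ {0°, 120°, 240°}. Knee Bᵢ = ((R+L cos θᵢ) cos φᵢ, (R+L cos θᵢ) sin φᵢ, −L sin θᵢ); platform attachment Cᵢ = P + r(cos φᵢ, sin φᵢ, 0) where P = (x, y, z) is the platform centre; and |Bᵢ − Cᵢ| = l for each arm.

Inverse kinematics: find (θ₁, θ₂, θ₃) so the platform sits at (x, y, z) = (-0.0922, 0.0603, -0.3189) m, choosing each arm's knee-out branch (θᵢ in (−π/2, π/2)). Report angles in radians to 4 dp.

arm 1 (φ=0.0°): x'=-0.0922, y'=0.0603
  A cos θ + B sin θ = C:  0.1922·cos θ + -0.3189·sin θ = -0.2079
  √(A²+B²)=0.3723;  θ1 = -1.0284+2.1632 ≈ 1.1349
rotate P by −φ2: (0.0983, 0.0497, -0.3189)
  A cos θ + B sin θ = C:  0.0017·cos θ + -0.3189·sin θ = -0.0809
  θ2 = atan2(B,A) + arccos(C/0.3189) = 0.2617
φ3=240.0° → target in arm frame (-0.0061, -0.1100)
  A=0.1061, B=-0.3189, C=(l²−L²−A²−y'²−z²)/(2L)=-0.1505
  γ=atan2(-0.3189,0.1061)=-1.2496;  ψ=arccos(-0.4479)=2.0352;  θ3=γ+ψ≈0.7856

θ₁ = 1.1349, θ₂ = 0.2617, θ₃ = 0.7856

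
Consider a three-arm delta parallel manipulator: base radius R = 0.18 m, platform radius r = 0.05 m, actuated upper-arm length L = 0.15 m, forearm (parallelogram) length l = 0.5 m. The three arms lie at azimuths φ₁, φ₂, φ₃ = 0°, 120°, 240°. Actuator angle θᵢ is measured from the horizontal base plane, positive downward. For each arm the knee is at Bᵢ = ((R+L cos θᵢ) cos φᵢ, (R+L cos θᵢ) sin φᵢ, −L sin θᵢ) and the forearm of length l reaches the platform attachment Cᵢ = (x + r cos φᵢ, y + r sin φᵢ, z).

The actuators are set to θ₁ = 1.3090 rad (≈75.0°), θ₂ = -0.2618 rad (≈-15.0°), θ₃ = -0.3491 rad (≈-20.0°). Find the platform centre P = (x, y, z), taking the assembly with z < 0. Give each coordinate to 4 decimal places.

(-0.2762, -0.0099, -0.3726)

φ1=0.0°: virtual centre (0.1688, 0.0000, -0.1449), radius l
arm 2 at φ=120.0°: ρ2 = 0.2749;  O2 = (-0.1374, 0.2381, 0.0388)
O3 = (0.2710·cos240.0°, 0.2710·sin240.0°, 0.0513) = (-0.1355, -0.2347, 0.0513)
|O₂|²−|O₁|² = 0.0276;  |O₃|²−|O₁|² = 0.0266
linear system: -0.6125x+0.4761y = 0.0276−0.3674z; -0.6086x+-0.4693y = 0.0266−0.3924z
det = 0.5772;  x = -0.0443+0.6224z,  y = 0.0009+0.0290z
sphere 1 gives Az²+Bz+C=0 with A=1.3882, B=0.0245, C=-0.1836;  B²−4AC=1.0200;  roots -0.3726, 0.3549;  negative root z = -0.3726
x = -0.2762, y = -0.0099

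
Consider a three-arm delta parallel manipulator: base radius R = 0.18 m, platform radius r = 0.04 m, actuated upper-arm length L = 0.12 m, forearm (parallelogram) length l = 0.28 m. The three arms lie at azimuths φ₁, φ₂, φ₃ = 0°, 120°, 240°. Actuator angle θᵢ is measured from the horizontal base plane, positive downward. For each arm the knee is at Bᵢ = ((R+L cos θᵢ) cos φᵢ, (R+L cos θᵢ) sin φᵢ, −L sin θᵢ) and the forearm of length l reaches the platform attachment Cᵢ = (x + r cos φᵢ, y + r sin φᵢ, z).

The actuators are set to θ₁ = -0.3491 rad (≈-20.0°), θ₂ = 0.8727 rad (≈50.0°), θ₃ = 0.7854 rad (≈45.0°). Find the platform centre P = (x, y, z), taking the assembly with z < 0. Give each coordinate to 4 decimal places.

(0.0746, -0.0068, -0.1749)

centre 1 = (0.2528·cos0.0°, 0.2528·sin0.0°, 0.0410) = (0.2528, 0.0000, 0.0410)
arm 2 at φ=120.0°: ρ2 = 0.2171;  centre 2 = (-0.1086, 0.1880, -0.0919)
φ3=240.0°: virtual centre (-0.1124, -0.1947, -0.0849), radius l
eliminate P² terms by subtracting sphere 1 from 2 and 3
plane₁₂: -0.7227x+0.3761y+-0.2659z = -0.0100
det = 0.5561;  x = 0.0123+-0.3565z,  y = -0.0029+0.0221z
sphere 1 gives Az²+Bz+C=0 with A=1.1276, B=0.0893, C=-0.0189;  B²−4AC=0.0931;  roots -0.1749, 0.0957;  negative root z = -0.1749
x = 0.0746, y = -0.0068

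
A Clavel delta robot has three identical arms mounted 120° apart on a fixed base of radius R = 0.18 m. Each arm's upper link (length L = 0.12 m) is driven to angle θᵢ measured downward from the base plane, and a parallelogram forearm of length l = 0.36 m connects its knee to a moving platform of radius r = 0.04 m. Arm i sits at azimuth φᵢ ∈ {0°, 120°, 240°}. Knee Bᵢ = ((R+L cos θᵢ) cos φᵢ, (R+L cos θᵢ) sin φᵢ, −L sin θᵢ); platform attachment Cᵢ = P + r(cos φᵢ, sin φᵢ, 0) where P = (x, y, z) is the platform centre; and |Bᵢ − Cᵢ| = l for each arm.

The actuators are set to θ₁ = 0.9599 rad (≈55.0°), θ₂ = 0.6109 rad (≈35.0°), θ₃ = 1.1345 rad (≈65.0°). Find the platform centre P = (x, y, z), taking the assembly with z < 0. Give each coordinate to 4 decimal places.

(-0.0101, 0.0579, -0.3781)

arm 1 at φ=0.0°: ρ1 = 0.2088;  centre 1 = (0.2088, 0.0000, -0.0983)
centre 2 = (0.2383·cos120.0°, 0.2383·sin120.0°, -0.0688) = (-0.1191, 0.2064, -0.0688)
arm 3 at φ=240.0°: ρ3 = 0.1907;  centre 3 = (-0.0954, -0.1652, -0.1088)
subtract pairs → two planes through P
[-0.6560 0.4127 0.0589]·P = 0.0082;  [-0.6084 -0.3303 -0.0209]·P = -0.0051
det = 0.4678;  x = -0.0013+0.0231z,  y = 0.0178+-0.1060z
into |P−centre ₁|² = l²: 1.0118z² + 0.1831z + -0.0754 = 0;  Δ = 0.3388;  z = -0.3781 or 0.1972 → z<0 root = -0.3781
x = -0.0101, y = 0.0579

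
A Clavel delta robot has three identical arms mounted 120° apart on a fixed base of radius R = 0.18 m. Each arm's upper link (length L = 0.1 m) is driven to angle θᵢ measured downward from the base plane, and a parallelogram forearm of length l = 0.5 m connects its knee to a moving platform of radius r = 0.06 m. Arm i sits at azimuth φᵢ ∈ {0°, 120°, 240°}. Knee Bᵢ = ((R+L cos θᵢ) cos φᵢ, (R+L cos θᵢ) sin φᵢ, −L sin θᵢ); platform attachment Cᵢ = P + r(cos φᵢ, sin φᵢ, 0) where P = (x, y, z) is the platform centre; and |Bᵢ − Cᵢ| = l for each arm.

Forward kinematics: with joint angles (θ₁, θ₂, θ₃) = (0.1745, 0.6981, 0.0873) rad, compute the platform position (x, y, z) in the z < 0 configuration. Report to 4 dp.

φ1=0.0°: virtual centre (0.2185, 0.0000, -0.0174), radius l
S2 = (0.1966·cos120.0°, 0.1966·sin120.0°, -0.0643) = (-0.0983, 0.1703, -0.0643)
arm 3 at φ=240.0°: (R−r)+L cos θ3 = 0.2196;  S3 = (-0.1098, -0.1902, -0.0087)
subtract pairs → two planes through P
[-0.6336 0.3405 -0.0938]·P = -0.0052;  [-0.6566 -0.3804 0.0173]·P = 0.0003
Cramer: x(z) = 0.0041-0.0642z;  y(z) = -0.0078+0.1562z
into |P−S₁|² = l²: 1.0285z² + 0.0598z + -0.2037 = 0;  Δ = 0.8415;  z = -0.4750 or 0.4169 → z<0 root = -0.4750
x = 0.0346, y = -0.0820

(0.0346, -0.0820, -0.4750)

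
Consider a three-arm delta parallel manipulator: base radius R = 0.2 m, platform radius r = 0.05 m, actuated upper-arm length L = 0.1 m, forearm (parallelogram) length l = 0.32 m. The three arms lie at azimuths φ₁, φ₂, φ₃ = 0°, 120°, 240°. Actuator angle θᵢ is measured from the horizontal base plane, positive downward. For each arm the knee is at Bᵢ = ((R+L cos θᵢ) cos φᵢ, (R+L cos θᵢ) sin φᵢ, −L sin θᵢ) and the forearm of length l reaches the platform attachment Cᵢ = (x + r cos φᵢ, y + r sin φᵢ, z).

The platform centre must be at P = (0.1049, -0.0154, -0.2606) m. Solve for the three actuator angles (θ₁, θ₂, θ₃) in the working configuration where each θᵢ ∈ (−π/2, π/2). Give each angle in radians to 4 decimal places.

θ₁ = -0.2621, θ₂ = 1.1343, θ₃ = 0.9597

rotate P by −φ1: (0.1049, -0.0154, -0.2606)
  e−x'=0.0451;  (l²−L²−(e−x')²−y'²−z²)/2L = 0.1111
  θ1 = atan2(B,A) + arccos(C/0.2645) = -0.2621
arm 2 (φ=120.0°): x'=-0.0658, y'=-0.0831
  A cos θ + B sin θ = C:  0.2158·cos θ + -0.2606·sin θ = -0.1449
  θ2 = atan2(B,A) + arccos(C/0.3383) = 1.1343
rotate P by −φ3: (-0.0391, 0.0985, -0.2606)
  A=0.1891, B=-0.2606, C=(l²−L²−A²−y'²−z²)/(2L)=-0.1049
  √(A²+B²)=0.3220;  θ3 = -0.9430+1.9028 ≈ 0.9597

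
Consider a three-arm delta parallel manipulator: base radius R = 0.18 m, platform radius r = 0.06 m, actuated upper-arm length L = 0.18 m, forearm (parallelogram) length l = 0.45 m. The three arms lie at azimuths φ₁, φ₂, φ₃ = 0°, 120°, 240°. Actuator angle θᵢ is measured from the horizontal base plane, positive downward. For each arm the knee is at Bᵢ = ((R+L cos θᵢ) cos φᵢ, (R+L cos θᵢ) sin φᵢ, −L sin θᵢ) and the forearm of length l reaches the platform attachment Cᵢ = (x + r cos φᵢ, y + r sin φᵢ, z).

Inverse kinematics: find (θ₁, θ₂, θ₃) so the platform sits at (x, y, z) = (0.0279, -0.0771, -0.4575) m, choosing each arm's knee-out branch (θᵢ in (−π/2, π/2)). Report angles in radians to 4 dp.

rotate P by −φ1: (0.0279, -0.0771, -0.4575)
  A cos θ + B sin θ = C:  0.0921·cos θ + -0.4575·sin θ = -0.1490
  γ=atan2(-0.4575,0.0921)=-1.3721;  ψ=arccos(-0.3192)=1.8957;  θ1=γ+ψ≈0.5236
φ2=120.0° → target in arm frame (-0.0807, 0.0144)
  A=0.2007, B=-0.4575, C=(l²−L²−A²−y'²−z²)/(2L)=-0.2214
  √(A²+B²)=0.4996;  θ2 = -1.1574+2.0299 ≈ 0.8726
rotate P by −φ3: (0.0528, 0.0627, -0.4575)
  A cos θ + B sin θ = C:  0.0672·cos θ + -0.4575·sin θ = -0.1324
  γ=atan2(-0.4575,0.0672)=-1.4250;  ψ=arccos(-0.2863)=1.8611;  θ3=γ+ψ≈0.4361

θ₁ = 0.5236, θ₂ = 0.8726, θ₃ = 0.4361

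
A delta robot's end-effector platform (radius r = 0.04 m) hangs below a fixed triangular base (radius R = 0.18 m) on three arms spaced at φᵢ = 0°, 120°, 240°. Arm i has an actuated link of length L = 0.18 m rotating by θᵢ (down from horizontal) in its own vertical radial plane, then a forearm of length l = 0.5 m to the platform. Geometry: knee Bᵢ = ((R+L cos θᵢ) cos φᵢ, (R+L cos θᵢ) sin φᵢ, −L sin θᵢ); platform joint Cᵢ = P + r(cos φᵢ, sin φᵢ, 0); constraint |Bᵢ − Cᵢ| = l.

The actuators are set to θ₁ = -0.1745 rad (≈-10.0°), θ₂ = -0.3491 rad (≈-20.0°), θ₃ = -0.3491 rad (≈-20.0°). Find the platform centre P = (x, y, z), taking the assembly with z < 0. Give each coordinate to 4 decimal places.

(-0.0193, 0.0000, -0.3385)

arm 1 at φ=0.0°: ρ1 = 0.3173;  S1 = (0.3173, 0.0000, 0.0313)
φ2=120.0°: virtual centre (-0.1546, 0.2677, 0.0616), radius l
S3 = (0.3091·cos240.0°, 0.3091·sin240.0°, 0.0616) = (-0.1546, -0.2677, 0.0616)
|S₂|²−|S₁|² = -0.0023;  |S₃|²−|S₁|² = -0.0023
plane₁₂: -0.9437x+0.5355y+0.0606z = -0.0023
det = 1.0106;  x = 0.0024+0.0643z,  y = 0.0000+0.0000z
quadratic in z: (1.0041)z²+(-0.1030)z+(-0.1499)=0, √Δ=0.7827 → z ∈ {-0.3385, 0.4410}; z = -0.3385 (taking z<0)
x = -0.0193, y = 0.0000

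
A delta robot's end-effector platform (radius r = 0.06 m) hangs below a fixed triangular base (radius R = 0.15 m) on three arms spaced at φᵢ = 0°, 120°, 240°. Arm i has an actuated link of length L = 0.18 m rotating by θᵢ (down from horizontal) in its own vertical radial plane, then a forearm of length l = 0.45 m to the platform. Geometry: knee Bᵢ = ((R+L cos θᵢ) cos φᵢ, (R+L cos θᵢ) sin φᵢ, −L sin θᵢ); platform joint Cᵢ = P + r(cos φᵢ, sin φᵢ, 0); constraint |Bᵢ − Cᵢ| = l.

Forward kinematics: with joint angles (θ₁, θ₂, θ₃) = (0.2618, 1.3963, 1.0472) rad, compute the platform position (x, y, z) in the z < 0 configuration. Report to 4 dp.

(0.2080, -0.0835, -0.4852)

centre 1 = (0.2639·cos0.0°, 0.2639·sin0.0°, -0.0466) = (0.2639, 0.0000, -0.0466)
φ2=120.0°: virtual centre (-0.0606, 0.1050, -0.1773), radius l
arm 3 at φ=240.0°: e+L cos θ3 = 0.1800;  centre 3 = (-0.0900, -0.1559, -0.1559)
eliminate P² terms by subtracting sphere 1 from 2 and 3
plane₁₂: -0.6490x+0.2100y+-0.2614z = -0.0257
Cramer: x(z) = 0.0318-0.3630z;  y(z) = -0.0239+0.1228z
quadratic in z: (1.1468)z²+(0.2558)z+(-0.1459)=0, √Δ=0.8572 → z ∈ {-0.4852, 0.2622}; z = -0.4852 (taking z<0)
x = 0.2080, y = -0.0835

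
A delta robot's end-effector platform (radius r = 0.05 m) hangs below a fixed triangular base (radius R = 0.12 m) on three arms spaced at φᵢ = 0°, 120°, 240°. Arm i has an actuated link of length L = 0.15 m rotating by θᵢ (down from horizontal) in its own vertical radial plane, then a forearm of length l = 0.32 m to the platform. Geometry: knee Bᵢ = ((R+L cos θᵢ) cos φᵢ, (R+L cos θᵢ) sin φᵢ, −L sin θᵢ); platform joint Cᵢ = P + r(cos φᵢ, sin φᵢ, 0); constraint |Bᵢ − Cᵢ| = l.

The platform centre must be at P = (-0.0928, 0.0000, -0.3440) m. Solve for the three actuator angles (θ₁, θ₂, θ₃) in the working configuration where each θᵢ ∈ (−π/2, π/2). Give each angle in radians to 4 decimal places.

θ₁ = 1.0470, θ₂ = 0.5234, θ₃ = 0.5234

φ1=0.0° → target in arm frame (-0.0928, 0.0000)
  e−x'=0.1628;  (l²−L²−(e−x')²−y'²−z²)/2L = -0.2165
  θ1 = atan2(B,A) + arccos(C/0.3806) = 1.0470
φ2=120.0° → target in arm frame (0.0464, 0.0804)
  A cos θ + B sin θ = C:  0.0236·cos θ + -0.3440·sin θ = -0.1515
  γ=atan2(-0.3440,0.0236)=-1.5023;  ψ=arccos(-0.4394)=2.0257;  θ2=γ+ψ≈0.5234
φ3=240.0° → target in arm frame (0.0464, -0.0804)
  A cos θ + B sin θ = C:  0.0236·cos θ + -0.3440·sin θ = -0.1515
  √(A²+B²)=0.3448;  θ3 = -1.5023+2.0257 ≈ 0.5234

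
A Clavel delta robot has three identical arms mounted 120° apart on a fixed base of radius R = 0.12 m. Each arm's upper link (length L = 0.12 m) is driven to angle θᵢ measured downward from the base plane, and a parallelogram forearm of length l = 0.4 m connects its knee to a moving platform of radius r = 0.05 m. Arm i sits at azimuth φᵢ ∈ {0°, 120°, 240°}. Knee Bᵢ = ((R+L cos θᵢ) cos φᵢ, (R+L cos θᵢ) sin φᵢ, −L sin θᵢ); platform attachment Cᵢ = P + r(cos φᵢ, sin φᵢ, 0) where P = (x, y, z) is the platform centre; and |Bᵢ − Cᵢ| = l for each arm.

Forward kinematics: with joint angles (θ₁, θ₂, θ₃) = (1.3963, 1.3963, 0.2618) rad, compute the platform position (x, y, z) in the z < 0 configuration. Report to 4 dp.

arm 1 at φ=0.0°: e+L cos θ1 = 0.0908;  O1 = (0.0908, 0.0000, -0.1182)
φ2=120.0°: virtual centre (-0.0454, 0.0787, -0.1182), radius l
O3 = (0.1859·cos240.0°, 0.1859·sin240.0°, -0.0311) = (-0.0930, -0.1610, -0.0311)
subtract pairs → two planes through P
plane₁₂: -0.2725x+0.1573y+0.0000z = 0.0000
Cramer: x(z) = -0.0144+0.1883z;  y(z) = -0.0249+0.3261z
into |P−O₁|² = l²: 1.1418z² + 0.1805z + -0.1343 = 0;  Δ = 0.6462;  z = -0.4310 or 0.2730 → z<0 root = -0.4310
x = -0.0955, y = -0.1655

(-0.0955, -0.1655, -0.4310)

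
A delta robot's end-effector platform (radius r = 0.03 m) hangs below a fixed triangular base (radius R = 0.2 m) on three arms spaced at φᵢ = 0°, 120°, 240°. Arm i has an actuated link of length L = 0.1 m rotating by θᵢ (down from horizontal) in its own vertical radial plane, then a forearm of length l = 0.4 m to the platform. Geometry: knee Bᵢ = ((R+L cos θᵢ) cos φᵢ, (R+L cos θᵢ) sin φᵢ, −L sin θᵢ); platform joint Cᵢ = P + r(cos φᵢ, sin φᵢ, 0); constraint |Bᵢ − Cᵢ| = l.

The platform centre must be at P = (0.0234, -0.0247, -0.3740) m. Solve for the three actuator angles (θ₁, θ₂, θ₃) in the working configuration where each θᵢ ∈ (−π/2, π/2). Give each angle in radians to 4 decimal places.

θ₁ = 0.5232, θ₂ = 0.8726, θ₃ = 0.6108

arm 1 (φ=0.0°): x'=0.0234, y'=-0.0247
  A cos θ + B sin θ = C:  0.1466·cos θ + -0.3740·sin θ = -0.0599
  θ1 = atan2(B,A) + arccos(C/0.4017) = 0.5232
arm 2 (φ=120.0°): x'=-0.0331, y'=-0.0079
  A=0.2031, B=-0.3740, C=(l²−L²−A²−y'²−z²)/(2L)=-0.1559
  θ2 = atan2(B,A) + arccos(C/0.4256) = 0.8726
arm 3 (φ=240.0°): x'=0.0097, y'=0.0326
  A cos θ + B sin θ = C:  0.1603·cos θ + -0.3740·sin θ = -0.0832
  √(A²+B²)=0.4069;  θ3 = -1.1659+1.7767 ≈ 0.6108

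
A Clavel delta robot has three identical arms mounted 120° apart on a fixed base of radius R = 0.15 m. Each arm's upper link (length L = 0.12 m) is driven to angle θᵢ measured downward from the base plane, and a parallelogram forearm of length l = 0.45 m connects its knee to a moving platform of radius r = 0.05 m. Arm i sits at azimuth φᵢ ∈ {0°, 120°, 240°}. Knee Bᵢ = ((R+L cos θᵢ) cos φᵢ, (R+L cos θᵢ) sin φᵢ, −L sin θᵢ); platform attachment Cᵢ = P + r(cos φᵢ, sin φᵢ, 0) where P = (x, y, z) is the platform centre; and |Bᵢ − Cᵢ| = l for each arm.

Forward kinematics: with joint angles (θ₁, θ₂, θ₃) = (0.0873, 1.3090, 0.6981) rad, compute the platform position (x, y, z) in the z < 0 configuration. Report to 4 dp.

arm 1 at φ=0.0°: (R−r)+L cos θ1 = 0.2195;  S1 = (0.2195, 0.0000, -0.0105)
arm 2 at φ=120.0°: (R−r)+L cos θ2 = 0.1311;  S2 = (-0.0655, 0.1135, -0.1159)
arm 3 at φ=240.0°: (R−r)+L cos θ3 = 0.1919;  S3 = (-0.0960, -0.1662, -0.0771)
eliminate P² terms by subtracting sphere 1 from 2 and 3
[-0.5701 0.2270 -0.2109]·P = -0.0177;  [-0.6310 -0.3324 -0.1333]·P = -0.0055
Cramer: x(z) = 0.0214-0.3016z;  y(z) = -0.0241+0.1715z
sphere 1 gives Az²+Bz+C=0 with A=1.1204, B=0.1322, C=-0.1626;  B²−4AC=0.7460;  roots -0.4444, 0.3265;  negative root z = -0.4444
x = 0.1555, y = -0.1003

(0.1555, -0.1003, -0.4444)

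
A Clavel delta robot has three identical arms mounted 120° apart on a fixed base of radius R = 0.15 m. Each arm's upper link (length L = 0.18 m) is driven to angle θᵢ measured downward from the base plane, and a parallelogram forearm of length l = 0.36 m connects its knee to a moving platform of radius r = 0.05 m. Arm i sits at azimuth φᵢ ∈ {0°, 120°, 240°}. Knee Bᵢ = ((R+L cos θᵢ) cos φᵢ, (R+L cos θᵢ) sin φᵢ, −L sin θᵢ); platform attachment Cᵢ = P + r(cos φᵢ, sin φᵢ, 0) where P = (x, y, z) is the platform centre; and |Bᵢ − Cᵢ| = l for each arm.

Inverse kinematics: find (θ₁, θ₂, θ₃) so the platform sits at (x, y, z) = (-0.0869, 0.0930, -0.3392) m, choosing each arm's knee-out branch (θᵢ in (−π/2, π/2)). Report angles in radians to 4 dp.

θ₁ = 0.9599, θ₂ = 0.0874, θ₃ = 0.7856

φ1=0.0° → target in arm frame (-0.0869, 0.0930)
  A=0.1869, B=-0.3392, C=(l²−L²−A²−y'²−z²)/(2L)=-0.1707
  √(A²+B²)=0.3873;  θ1 = -1.0672+2.0271 ≈ 0.9599
arm 2 (φ=120.0°): x'=0.1240, y'=0.0288
  e−x'=-0.0240;  (l²−L²−(e−x')²−y'²−z²)/2L = -0.0535
  √(A²+B²)=0.3400;  θ2 = -1.6414+1.7288 ≈ 0.0874
rotate P by −φ3: (-0.0371, -0.1218, -0.3392)
  e−x'=0.1371;  (l²−L²−(e−x')²−y'²−z²)/2L = -0.1430
  θ3 = atan2(B,A) + arccos(C/0.3659) = 0.7856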